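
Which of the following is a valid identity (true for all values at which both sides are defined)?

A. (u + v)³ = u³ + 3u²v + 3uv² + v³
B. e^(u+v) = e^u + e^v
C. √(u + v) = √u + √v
A: holds — e.g. at (1, 4), both sides equal 125.
B: fails at (2, 7) — LHS = e^9 ≈ 8103, RHS = e^2 + e^7 ≈ 1104.
C: fails at (3, 7) — LHS = √(10) ≈ 3.162, RHS = √(3) + √(7) ≈ 4.378.

Answer: A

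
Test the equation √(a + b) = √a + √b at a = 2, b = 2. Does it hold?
Fails

Substituting a = 2, b = 2:

LHS = √(2 + 2) = 2
RHS = √2 + √2 = 2·√(2) ≈ 2.828

LHS ≠ RHS, so the equation does not hold at this point.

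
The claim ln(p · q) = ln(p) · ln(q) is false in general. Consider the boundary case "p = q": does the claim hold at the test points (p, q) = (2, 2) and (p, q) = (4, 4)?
At (2, 2): LHS = ln(4) ≈ 1.386 ≠ RHS = ln(2)² ≈ 0.4805
At (4, 4): LHS = ln(16) ≈ 2.773 ≠ RHS = ln(4)² ≈ 1.922

Answer: No, fails at both test points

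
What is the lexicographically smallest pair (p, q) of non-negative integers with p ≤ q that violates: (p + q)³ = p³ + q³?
At (0, 0): both sides equal 0, so it holds there.
At (0, 6): both sides equal 216, so it holds there.

Substituting (1, 1) into the claim:
LHS = (1 + 1)³ = 8
RHS = 1³ + 1³ = 2

Since LHS ≠ RHS, this pair disproves the claim, and no lexicographically smaller pair (p ≤ q, non-negative integers) does.

For instance (4, 6) is also a counterexample (LHS = 1000, RHS = 280), but it's lexicographically larger.

Answer: (p, q) = (1, 1)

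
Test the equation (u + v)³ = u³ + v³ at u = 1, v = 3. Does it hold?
Fails

Substituting u = 1, v = 3:

LHS = (1 + 3)³ = 64
RHS = 1³ + 3³ = 28

LHS ≠ RHS, so the equation does not hold at this point.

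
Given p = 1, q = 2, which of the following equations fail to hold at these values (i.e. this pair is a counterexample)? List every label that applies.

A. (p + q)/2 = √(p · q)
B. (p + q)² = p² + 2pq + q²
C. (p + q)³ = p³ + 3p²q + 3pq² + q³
A

Evaluating each claim at the given values:
A. LHS = 3/2, RHS = √(2) ≈ 1.414 → fails here (LHS ≠ RHS)
B. LHS = 9, RHS = 9 → holds here (LHS = RHS)
C. LHS = 27, RHS = 27 → holds here (LHS = RHS)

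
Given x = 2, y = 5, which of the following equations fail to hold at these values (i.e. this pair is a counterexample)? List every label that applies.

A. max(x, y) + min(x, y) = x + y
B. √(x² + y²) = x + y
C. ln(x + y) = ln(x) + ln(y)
B, C

Evaluating each claim at the given values:
A. LHS = 7, RHS = 7 → holds here (LHS = RHS)
B. LHS = √(29) ≈ 5.385, RHS = 7 → fails here (LHS ≠ RHS)
C. LHS = ln(7) ≈ 1.946, RHS = ln(2) + ln(5) ≈ 2.303 → fails here (LHS ≠ RHS)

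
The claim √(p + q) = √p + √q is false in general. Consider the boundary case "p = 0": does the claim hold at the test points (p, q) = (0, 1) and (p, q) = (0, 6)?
At (0, 1): LHS = 1, RHS = 1 → equal
At (0, 6): LHS = √(6) ≈ 2.449, RHS = √(6) ≈ 2.449 → equal

So the claim does hold at both of these boundary points, even though it is not an identity.

Answer: Yes, holds at both test points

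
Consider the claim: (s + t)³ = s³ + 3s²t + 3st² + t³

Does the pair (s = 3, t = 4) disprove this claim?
Substituting s = 3, t = 4:
LHS = (3 + 4)³ = 343
RHS = 3³ + 3·3²·4 + 3·3·4² + 4³ = 343

The sides agree, so this pair does not disprove the claim.

Answer: No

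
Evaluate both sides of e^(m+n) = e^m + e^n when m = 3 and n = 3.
LHS = e^(3+3) = e^6 ≈ 403.4
RHS = e^3 + e^3 = 2·e^3 ≈ 40.17

LHS ≠ RHS (they differ by about 363.3), so the equation does not hold here.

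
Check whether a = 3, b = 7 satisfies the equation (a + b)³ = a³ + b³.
Substituting a = 3, b = 7:

LHS = (3 + 7)³ = 1000
RHS = 3³ + 7³ = 370

LHS ≠ RHS, so the equation does not hold at this point.

Answer: Fails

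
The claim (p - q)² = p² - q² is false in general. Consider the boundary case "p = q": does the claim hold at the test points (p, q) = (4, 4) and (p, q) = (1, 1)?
Yes, holds at both test points

At (4, 4): LHS = 0, RHS = 0 → equal
At (1, 1): LHS = 0, RHS = 0 → equal

So the claim does hold at both of these boundary points, even though it is not an identity.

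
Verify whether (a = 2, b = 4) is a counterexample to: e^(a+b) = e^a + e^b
Substituting a = 2, b = 4:
LHS = e^(2+4) = e^6 ≈ 403.4
RHS = e^2 + e^4 ≈ 61.99

Since LHS ≠ RHS, this pair disproves the claim.

Answer: Yes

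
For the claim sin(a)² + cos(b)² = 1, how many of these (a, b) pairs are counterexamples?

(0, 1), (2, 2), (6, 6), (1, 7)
Testing each pair:
(0, 1): LHS = cos(1)² ≈ 0.2919, RHS = 1 → counterexample
(2, 2): LHS = cos(2)² + sin(2)² = 1, RHS = 1 → satisfies claim
(6, 6): LHS = sin(6)² + cos(6)² = 1, RHS = 1 → satisfies claim
(1, 7): LHS = cos(7)² + sin(1)² ≈ 1.276, RHS = 1 → counterexample

That makes 2 counterexamples.

Answer: 2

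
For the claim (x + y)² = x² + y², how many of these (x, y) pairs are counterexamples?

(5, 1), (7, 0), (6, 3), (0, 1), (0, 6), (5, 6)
3

Testing each pair:
(5, 1): LHS = 36, RHS = 26 → counterexample
(7, 0): LHS = 49, RHS = 49 → satisfies claim
(6, 3): LHS = 81, RHS = 45 → counterexample
(0, 1): LHS = 1, RHS = 1 → satisfies claim
(0, 6): LHS = 36, RHS = 36 → satisfies claim
(5, 6): LHS = 121, RHS = 61 → counterexample

That makes 3 counterexamples.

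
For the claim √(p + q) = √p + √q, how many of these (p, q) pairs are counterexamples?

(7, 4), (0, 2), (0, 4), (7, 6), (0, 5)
2

Testing each pair:
(7, 4): LHS = √(11) ≈ 3.317, RHS = 2 + √(7) ≈ 4.646 → counterexample
(0, 2): LHS = √(2) ≈ 1.414, RHS = √(2) ≈ 1.414 → satisfies claim
(0, 4): LHS = 2, RHS = 2 → satisfies claim
(7, 6): LHS = √(13) ≈ 3.606, RHS = √(6) + √(7) ≈ 5.095 → counterexample
(0, 5): LHS = √(5) ≈ 2.236, RHS = √(5) ≈ 2.236 → satisfies claim

That makes 2 counterexamples.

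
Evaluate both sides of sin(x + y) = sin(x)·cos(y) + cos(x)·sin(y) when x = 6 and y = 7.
LHS = sin(6 + 7) = sin(13) ≈ 0.4202
RHS = sin(6)·cos(7) + cos(6)·sin(7) = sin(6)·cos(7) + sin(7)·cos(6) ≈ 0.4202

LHS = RHS: the two sides agree.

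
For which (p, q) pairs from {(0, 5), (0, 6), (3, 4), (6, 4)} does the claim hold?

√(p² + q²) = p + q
(0, 5), (0, 6)

Testing each pair:
(0, 5): LHS = 5, RHS = 5 → holds
(0, 6): LHS = 6, RHS = 6 → holds
(3, 4): LHS = 5, RHS = 7 → fails
(6, 4): LHS = 2·√(13) ≈ 7.211, RHS = 10 → fails

2 of 4 pairs satisfy the claim.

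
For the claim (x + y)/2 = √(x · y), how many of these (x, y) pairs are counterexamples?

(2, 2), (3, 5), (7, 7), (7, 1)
Testing each pair:
(2, 2): LHS = 2, RHS = 2 → satisfies claim
(3, 5): LHS = 4, RHS = √(15) ≈ 3.873 → counterexample
(7, 7): LHS = 7, RHS = 7 → satisfies claim
(7, 1): LHS = 4, RHS = √(7) ≈ 2.646 → counterexample

That makes 2 counterexamples.

Answer: 2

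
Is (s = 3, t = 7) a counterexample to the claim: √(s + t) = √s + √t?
Yes

Substituting s = 3, t = 7:
LHS = √(3 + 7) = √(10) ≈ 3.162
RHS = √3 + √7 = √(3) + √(7) ≈ 4.378

Since LHS ≠ RHS, this pair disproves the claim.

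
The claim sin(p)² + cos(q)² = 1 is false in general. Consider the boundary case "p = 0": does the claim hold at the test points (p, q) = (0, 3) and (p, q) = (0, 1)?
At (0, 3): LHS = cos(3)² ≈ 0.9801 ≠ RHS = 1
At (0, 1): LHS = cos(1)² ≈ 0.2919 ≠ RHS = 1

Answer: No, fails at both test points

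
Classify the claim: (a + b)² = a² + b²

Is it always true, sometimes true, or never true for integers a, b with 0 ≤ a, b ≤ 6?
It holds at (a, b) = (0, 1) (both sides equal 1), but fails at (a, b) = (2, 2) (LHS = 16, RHS = 8).

Answer: Sometimes true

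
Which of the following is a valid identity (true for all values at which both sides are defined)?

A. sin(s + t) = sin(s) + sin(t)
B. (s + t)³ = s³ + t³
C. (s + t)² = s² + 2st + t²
C

A: fails at (2, 7) — LHS = sin(9) ≈ 0.4121, RHS = sin(7) + sin(2) ≈ 1.566.
B: fails at (3, 3) — LHS = 216, RHS = 54.
C: holds — e.g. at (1, 1), both sides equal 4.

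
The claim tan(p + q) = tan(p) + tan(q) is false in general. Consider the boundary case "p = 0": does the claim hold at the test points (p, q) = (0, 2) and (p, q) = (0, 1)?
At (0, 2): LHS = tan(2) ≈ -2.185, RHS = tan(2) ≈ -2.185 → equal
At (0, 1): LHS = tan(1) ≈ 1.557, RHS = tan(1) ≈ 1.557 → equal

So the claim does hold at both of these boundary points, even though it is not an identity.

Answer: Yes, holds at both test points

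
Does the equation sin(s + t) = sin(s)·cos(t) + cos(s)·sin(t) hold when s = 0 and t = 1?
Holds

Substituting s = 0, t = 1:

LHS = sin(0 + 1) = sin(1) ≈ 0.8415
RHS = sin(0)·cos(1) + cos(0)·sin(1) = sin(1) ≈ 0.8415

LHS = RHS, so the equation holds at this point.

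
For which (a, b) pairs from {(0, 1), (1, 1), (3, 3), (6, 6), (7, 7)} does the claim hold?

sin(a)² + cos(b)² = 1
Testing each pair:
(0, 1): LHS = cos(1)² ≈ 0.2919, RHS = 1 → fails
(1, 1): LHS = cos(1)² + sin(1)² = 1, RHS = 1 → holds
(3, 3): LHS = sin(3)² + cos(3)² = 1, RHS = 1 → holds
(6, 6): LHS = sin(6)² + cos(6)² = 1, RHS = 1 → holds
(7, 7): LHS = sin(7)² + cos(7)² = 1, RHS = 1 → holds

4 of 5 pairs satisfy the claim.

Answer: (1, 1), (3, 3), (6, 6), (7, 7)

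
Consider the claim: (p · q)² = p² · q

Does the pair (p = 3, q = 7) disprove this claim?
Substituting p = 3, q = 7:
LHS = (3 · 7)² = 441
RHS = 3² · 7 = 63

Since LHS ≠ RHS, this pair disproves the claim.

Answer: Yes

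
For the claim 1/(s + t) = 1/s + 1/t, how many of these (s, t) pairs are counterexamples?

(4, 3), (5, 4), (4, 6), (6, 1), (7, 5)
5

Testing each pair:
(4, 3): LHS = 1/7, RHS = 7/12 → counterexample
(5, 4): LHS = 1/9, RHS = 9/20 → counterexample
(4, 6): LHS = 1/10, RHS = 5/12 → counterexample
(6, 1): LHS = 1/7, RHS = 7/6 → counterexample
(7, 5): LHS = 1/12, RHS = 12/35 → counterexample

That makes 5 counterexamples.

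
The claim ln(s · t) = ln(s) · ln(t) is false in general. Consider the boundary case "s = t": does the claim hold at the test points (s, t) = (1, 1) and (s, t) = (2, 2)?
At (1, 1): LHS = 0, RHS = 0 → equal
At (2, 2): LHS = ln(4) ≈ 1.386 ≠ RHS = ln(2)² ≈ 0.4805

Answer: Only at (1, 1)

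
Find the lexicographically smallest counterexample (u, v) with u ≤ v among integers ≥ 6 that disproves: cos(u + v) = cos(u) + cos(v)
Substituting (6, 6) into the claim:
LHS = cos(6 + 6) = cos(12) ≈ 0.8439
RHS = cos(6) + cos(6) = 2·cos(6) ≈ 1.92

Since LHS ≠ RHS, this pair disproves the claim, and no lexicographically smaller pair (u ≤ v, integers ≥ 6) does.

For instance (7, 8) is also a counterexample (LHS = cos(15) ≈ -0.7597, RHS = cos(8) + cos(7) ≈ 0.6084), but it's lexicographically larger.

Answer: (u, v) = (6, 6)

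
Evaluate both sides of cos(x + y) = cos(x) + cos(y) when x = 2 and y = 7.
LHS = cos(2 + 7) = cos(9) ≈ -0.9111
RHS = cos(2) + cos(7) ≈ 0.3378

LHS ≠ RHS (they differ by about 1.249), so the equation does not hold here.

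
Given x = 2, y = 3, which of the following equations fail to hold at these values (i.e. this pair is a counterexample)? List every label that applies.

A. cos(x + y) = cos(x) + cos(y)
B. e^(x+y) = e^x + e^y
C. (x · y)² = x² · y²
Evaluating each claim at the given values:
A. LHS = cos(5) ≈ 0.2837, RHS = cos(3) + cos(2) ≈ -1.406 → fails here (LHS ≠ RHS)
B. LHS = e^5 ≈ 148.4, RHS = e^2 + e^3 ≈ 27.47 → fails here (LHS ≠ RHS)
C. LHS = 36, RHS = 36 → holds here (LHS = RHS)

Answer: A, B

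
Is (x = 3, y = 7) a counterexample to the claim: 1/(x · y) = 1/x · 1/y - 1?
Substituting x = 3, y = 7:
LHS = 1/(3 · 7) = 1/21
RHS = 1/3 · 1/7 - 1 = -20/21

Since LHS ≠ RHS, this pair disproves the claim.

Answer: Yes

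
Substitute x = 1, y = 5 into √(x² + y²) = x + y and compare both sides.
LHS = √(1² + 5²) = √(26) ≈ 5.099
RHS = 1 + 5 = 6

LHS ≠ RHS (they differ by about 0.901), so the equation does not hold here.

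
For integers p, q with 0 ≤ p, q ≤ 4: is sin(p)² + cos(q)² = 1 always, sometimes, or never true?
Sometimes true

It holds at (p, q) = (2, 2) (both sides equal 1), but fails at (p, q) = (1, 4) (LHS = cos(4)² + sin(1)² ≈ 1.135, RHS = 1).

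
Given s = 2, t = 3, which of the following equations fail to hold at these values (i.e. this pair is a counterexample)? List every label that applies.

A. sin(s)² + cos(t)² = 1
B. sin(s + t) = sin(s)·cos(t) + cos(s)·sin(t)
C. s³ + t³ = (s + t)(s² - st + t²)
A

Evaluating each claim at the given values:
A. LHS = sin(2)² + cos(3)² ≈ 1.807, RHS = 1 → fails here (LHS ≠ RHS)
B. LHS = sin(5) ≈ -0.9589, RHS = sin(2)·cos(3) + sin(3)·cos(2) ≈ -0.9589 → holds here (LHS = RHS)
C. LHS = 35, RHS = 35 → holds here (LHS = RHS)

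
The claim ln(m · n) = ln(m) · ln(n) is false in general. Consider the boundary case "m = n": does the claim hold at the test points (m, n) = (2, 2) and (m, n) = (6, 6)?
At (2, 2): LHS = ln(4) ≈ 1.386 ≠ RHS = ln(2)² ≈ 0.4805
At (6, 6): LHS = ln(36) ≈ 3.584 ≠ RHS = ln(6)² ≈ 3.21

Answer: No, fails at both test points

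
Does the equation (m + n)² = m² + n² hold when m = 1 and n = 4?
Fails

Substituting m = 1, n = 4:

LHS = (1 + 4)² = 25
RHS = 1² + 4² = 17

LHS ≠ RHS, so the equation does not hold at this point.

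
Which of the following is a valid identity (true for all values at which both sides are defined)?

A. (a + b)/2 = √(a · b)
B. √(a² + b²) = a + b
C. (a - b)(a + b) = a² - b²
A: fails at (4, 6) — LHS = 5, RHS = 2·√(6) ≈ 4.899.
B: fails at (3, 7) — LHS = √(58) ≈ 7.616, RHS = 10.
C: holds — e.g. at (1, 4), both sides equal -15.

Answer: C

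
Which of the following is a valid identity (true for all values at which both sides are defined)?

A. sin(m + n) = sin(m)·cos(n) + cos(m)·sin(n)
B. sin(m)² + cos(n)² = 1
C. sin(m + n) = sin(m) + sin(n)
A

A: holds — e.g. at (1, 4), both sides equal sin(5) ≈ -0.9589.
B: fails at (2, 3) — LHS = sin(2)² + cos(3)² ≈ 1.807, RHS = 1.
C: fails at (1, 5) — LHS = sin(6) ≈ -0.2794, RHS = sin(5) + sin(1) ≈ -0.1175.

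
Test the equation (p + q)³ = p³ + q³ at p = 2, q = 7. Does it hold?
Substituting p = 2, q = 7:

LHS = (2 + 7)³ = 729
RHS = 2³ + 7³ = 351

LHS ≠ RHS, so the equation does not hold at this point.

Answer: Fails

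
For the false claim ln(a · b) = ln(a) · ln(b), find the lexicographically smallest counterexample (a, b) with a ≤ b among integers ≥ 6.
Substituting (6, 6) into the claim:
LHS = ln(6 · 6) = ln(36) ≈ 3.584
RHS = ln(6) · ln(6) = ln(6)² ≈ 3.21

Since LHS ≠ RHS, this pair disproves the claim, and no lexicographically smaller pair (a ≤ b, integers ≥ 6) does.

For instance (6, 13) is also a counterexample (LHS = ln(78) ≈ 4.357, RHS = ln(6)·ln(13) ≈ 4.596), but it's lexicographically larger.

Answer: (a, b) = (6, 6)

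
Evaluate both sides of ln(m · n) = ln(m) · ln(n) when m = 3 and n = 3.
LHS = ln(3 · 3) = ln(9) ≈ 2.197
RHS = ln(3) · ln(3) = ln(3)² ≈ 1.207

LHS ≠ RHS (they differ by about 0.9903), so the equation does not hold here.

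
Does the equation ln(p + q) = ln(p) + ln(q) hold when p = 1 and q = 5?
Substituting p = 1, q = 5:

LHS = ln(1 + 5) = ln(6) ≈ 1.792
RHS = ln(1) + ln(5) = ln(5) ≈ 1.609

LHS ≠ RHS, so the equation does not hold at this point.

Answer: Fails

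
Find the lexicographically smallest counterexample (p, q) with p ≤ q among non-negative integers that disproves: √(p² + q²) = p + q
At (0, 0): both sides equal 0, so it holds there.
At (0, 4): both sides equal 4, so it holds there.

Substituting (1, 1) into the claim:
LHS = √(1² + 1²) = √(2) ≈ 1.414
RHS = 1 + 1 = 2

Since LHS ≠ RHS, this pair disproves the claim, and no lexicographically smaller pair (p ≤ q, non-negative integers) does.

For instance (1, 5) is also a counterexample (LHS = √(26) ≈ 5.099, RHS = 6), but it's lexicographically larger.

Answer: (p, q) = (1, 1)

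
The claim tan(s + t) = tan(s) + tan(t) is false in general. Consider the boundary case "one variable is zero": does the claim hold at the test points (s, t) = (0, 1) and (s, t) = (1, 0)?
At (0, 1): LHS = tan(1) ≈ 1.557, RHS = tan(1) ≈ 1.557 → equal
At (1, 0): LHS = tan(1) ≈ 1.557, RHS = tan(1) ≈ 1.557 → equal

So the claim does hold at both of these boundary points, even though it is not an identity.

Answer: Yes, holds at both test points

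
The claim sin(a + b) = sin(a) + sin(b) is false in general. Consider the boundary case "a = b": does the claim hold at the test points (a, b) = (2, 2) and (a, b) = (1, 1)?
No, fails at both test points

At (2, 2): LHS = sin(4) ≈ -0.7568 ≠ RHS = 2·sin(2) ≈ 1.819
At (1, 1): LHS = sin(2) ≈ 0.9093 ≠ RHS = 2·sin(1) ≈ 1.683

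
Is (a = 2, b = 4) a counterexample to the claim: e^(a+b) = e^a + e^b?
Substituting a = 2, b = 4:
LHS = e^(2+4) = e^6 ≈ 403.4
RHS = e^2 + e^4 ≈ 61.99

Since LHS ≠ RHS, this pair disproves the claim.

Answer: Yes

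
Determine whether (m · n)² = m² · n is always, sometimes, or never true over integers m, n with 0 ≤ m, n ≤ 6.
It holds at (m, n) = (2, 0) (both sides equal 0), but fails at (m, n) = (1, 4) (LHS = 16, RHS = 4).

Answer: Sometimes true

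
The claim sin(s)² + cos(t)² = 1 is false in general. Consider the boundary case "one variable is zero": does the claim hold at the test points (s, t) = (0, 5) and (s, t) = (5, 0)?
At (0, 5): LHS = cos(5)² ≈ 0.08046 ≠ RHS = 1
At (5, 0): LHS = sin(5)² + 1 ≈ 1.92 ≠ RHS = 1

Answer: No, fails at both test points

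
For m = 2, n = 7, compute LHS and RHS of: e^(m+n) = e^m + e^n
LHS = e^(2+7) = e^9 ≈ 8103
RHS = e^2 + e^7 ≈ 1104

LHS ≠ RHS (they differ by about 6999), so the equation does not hold here.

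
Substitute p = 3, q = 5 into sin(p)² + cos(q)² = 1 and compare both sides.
LHS = sin(3)² + cos(5)² ≈ 0.1004
RHS = 1

LHS ≠ RHS (they differ by about 0.8996), so the equation does not hold here.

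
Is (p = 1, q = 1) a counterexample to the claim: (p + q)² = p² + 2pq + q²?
No

Substituting p = 1, q = 1:
LHS = (1 + 1)² = 4
RHS = 1² + 2·1·1 + 1² = 4

The sides agree, so this pair does not disprove the claim.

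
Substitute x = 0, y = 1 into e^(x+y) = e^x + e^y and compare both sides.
LHS = e^(0+1) = e ≈ 2.718
RHS = e^0 + e^1 = 1 + e ≈ 3.718

LHS ≠ RHS (they differ by about 1), so the equation does not hold here.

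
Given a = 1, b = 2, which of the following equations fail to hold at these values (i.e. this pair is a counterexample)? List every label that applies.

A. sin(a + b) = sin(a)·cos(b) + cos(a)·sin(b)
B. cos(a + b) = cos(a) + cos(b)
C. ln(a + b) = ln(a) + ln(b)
Evaluating each claim at the given values:
A. LHS = sin(3) ≈ 0.1411, RHS = sin(1)·cos(2) + sin(2)·cos(1) ≈ 0.1411 → holds here (LHS = RHS)
B. LHS = cos(3) ≈ -0.99, RHS = cos(2) + cos(1) ≈ 0.1242 → fails here (LHS ≠ RHS)
C. LHS = ln(3) ≈ 1.099, RHS = ln(2) ≈ 0.6931 → fails here (LHS ≠ RHS)

Answer: B, C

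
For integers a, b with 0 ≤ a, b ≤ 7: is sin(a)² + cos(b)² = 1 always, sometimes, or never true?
Sometimes true

It holds at (a, b) = (2, 2) (both sides equal 1), but fails at (a, b) = (4, 6) (LHS = sin(4)² + cos(6)² ≈ 1.495, RHS = 1).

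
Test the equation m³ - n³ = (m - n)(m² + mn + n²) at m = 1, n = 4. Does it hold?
Substituting m = 1, n = 4:

LHS = 1³ - 4³ = -63
RHS = (1 - 4)(1² + 1·4 + 4²) = -63

LHS = RHS, so the equation holds at this point.

Answer: Holds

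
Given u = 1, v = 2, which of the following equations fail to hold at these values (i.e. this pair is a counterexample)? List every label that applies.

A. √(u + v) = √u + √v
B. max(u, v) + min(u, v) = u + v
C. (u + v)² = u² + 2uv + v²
Evaluating each claim at the given values:
A. LHS = √(3) ≈ 1.732, RHS = 1 + √(2) ≈ 2.414 → fails here (LHS ≠ RHS)
B. LHS = 3, RHS = 3 → holds here (LHS = RHS)
C. LHS = 9, RHS = 9 → holds here (LHS = RHS)

Answer: A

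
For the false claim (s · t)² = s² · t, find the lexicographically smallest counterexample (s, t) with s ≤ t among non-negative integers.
(s, t) = (1, 2)

At (0, 4): both sides equal 0, so it holds there.
At (0, 6): both sides equal 0, so it holds there.

Substituting (1, 2) into the claim:
LHS = (1 · 2)² = 4
RHS = 1² · 2 = 2

Since LHS ≠ RHS, this pair disproves the claim, and no lexicographically smaller pair (s ≤ t, non-negative integers) does.

For instance (5, 7) is also a counterexample (LHS = 1225, RHS = 175), but it's lexicographically larger.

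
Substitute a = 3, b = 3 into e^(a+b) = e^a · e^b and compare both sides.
LHS = e^(3+3) = e^6 ≈ 403.4
RHS = e^3 · e^3 = e^6 ≈ 403.4

LHS = RHS: the two sides agree.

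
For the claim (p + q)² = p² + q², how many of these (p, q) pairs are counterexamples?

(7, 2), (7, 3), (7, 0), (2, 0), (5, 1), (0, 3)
Testing each pair:
(7, 2): LHS = 81, RHS = 53 → counterexample
(7, 3): LHS = 100, RHS = 58 → counterexample
(7, 0): LHS = 49, RHS = 49 → satisfies claim
(2, 0): LHS = 4, RHS = 4 → satisfies claim
(5, 1): LHS = 36, RHS = 26 → counterexample
(0, 3): LHS = 9, RHS = 9 → satisfies claim

That makes 3 counterexamples.

Answer: 3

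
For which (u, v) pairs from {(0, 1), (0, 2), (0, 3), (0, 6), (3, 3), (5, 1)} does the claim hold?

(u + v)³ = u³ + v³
(0, 1), (0, 2), (0, 3), (0, 6)

Testing each pair:
(0, 1): LHS = 1, RHS = 1 → holds
(0, 2): LHS = 8, RHS = 8 → holds
(0, 3): LHS = 27, RHS = 27 → holds
(0, 6): LHS = 216, RHS = 216 → holds
(3, 3): LHS = 216, RHS = 54 → fails
(5, 1): LHS = 216, RHS = 126 → fails

4 of 6 pairs satisfy the claim.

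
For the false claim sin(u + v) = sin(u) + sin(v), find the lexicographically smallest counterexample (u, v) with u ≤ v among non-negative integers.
At (0, 3): both sides equal sin(3) ≈ 0.1411, so it holds there.

Substituting (1, 1) into the claim:
LHS = sin(1 + 1) = sin(2) ≈ 0.9093
RHS = sin(1) + sin(1) = 2·sin(1) ≈ 1.683

Since LHS ≠ RHS, this pair disproves the claim, and no lexicographically smaller pair (u ≤ v, non-negative integers) does.

For instance (1, 5) is also a counterexample (LHS = sin(6) ≈ -0.2794, RHS = sin(5) + sin(1) ≈ -0.1175), but it's lexicographically larger.

Answer: (u, v) = (1, 1)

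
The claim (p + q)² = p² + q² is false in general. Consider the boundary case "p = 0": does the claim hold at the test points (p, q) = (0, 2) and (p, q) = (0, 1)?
At (0, 2): LHS = 4, RHS = 4 → equal
At (0, 1): LHS = 1, RHS = 1 → equal

So the claim does hold at both of these boundary points, even though it is not an identity.

Answer: Yes, holds at both test points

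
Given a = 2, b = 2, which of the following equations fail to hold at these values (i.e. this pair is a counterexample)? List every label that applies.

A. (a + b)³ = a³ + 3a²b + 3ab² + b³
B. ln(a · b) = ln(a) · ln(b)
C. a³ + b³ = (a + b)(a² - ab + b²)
Evaluating each claim at the given values:
A. LHS = 64, RHS = 64 → holds here (LHS = RHS)
B. LHS = ln(4) ≈ 1.386, RHS = ln(2)² ≈ 0.4805 → fails here (LHS ≠ RHS)
C. LHS = 16, RHS = 16 → holds here (LHS = RHS)

Answer: B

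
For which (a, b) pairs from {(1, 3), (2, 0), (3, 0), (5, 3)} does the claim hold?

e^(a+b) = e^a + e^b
Testing each pair:
(1, 3): LHS = e^4 ≈ 54.6, RHS = e + e^3 ≈ 22.8 → fails
(2, 0): LHS = e^2 ≈ 7.389, RHS = 1 + e^2 ≈ 8.389 → fails
(3, 0): LHS = e^3 ≈ 20.09, RHS = 1 + e^3 ≈ 21.09 → fails
(5, 3): LHS = e^8 ≈ 2981, RHS = e^3 + e^5 ≈ 168.5 → fails

No pair satisfies the claim.

Answer: None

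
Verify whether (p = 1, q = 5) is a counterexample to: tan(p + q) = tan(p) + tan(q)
Substituting p = 1, q = 5:
LHS = tan(1 + 5) = tan(6) ≈ -0.291
RHS = tan(1) + tan(5) ≈ -1.823

Since LHS ≠ RHS, this pair disproves the claim.

Answer: Yes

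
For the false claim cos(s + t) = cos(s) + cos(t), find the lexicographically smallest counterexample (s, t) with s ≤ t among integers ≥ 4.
(s, t) = (4, 4)

Substituting (4, 4) into the claim:
LHS = cos(4 + 4) = cos(8) ≈ -0.1455
RHS = cos(4) + cos(4) = 2·cos(4) ≈ -1.307

Since LHS ≠ RHS, this pair disproves the claim, and no lexicographically smaller pair (s ≤ t, integers ≥ 4) does.

For instance (11, 11) is also a counterexample (LHS = cos(22) ≈ -1, RHS = 2·cos(11) ≈ 0.008851), but it's lexicographically larger.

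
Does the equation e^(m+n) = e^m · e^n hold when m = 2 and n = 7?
Substituting m = 2, n = 7:

LHS = e^(2+7) = e^9 ≈ 8103
RHS = e^2 · e^7 = e^9 ≈ 8103

LHS = RHS, so the equation holds at this point.

Answer: Holds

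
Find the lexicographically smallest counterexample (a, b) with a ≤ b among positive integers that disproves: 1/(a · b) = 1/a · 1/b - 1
(a, b) = (1, 1)

Substituting (1, 1) into the claim:
LHS = 1/(1 · 1) = 1
RHS = 1/1 · 1/1 - 1 = 0

Since LHS ≠ RHS, this pair disproves the claim, and no lexicographically smaller pair (a ≤ b, positive integers) does.

For instance (1, 6) is also a counterexample (LHS = 1/6, RHS = -5/6), but it's lexicographically larger.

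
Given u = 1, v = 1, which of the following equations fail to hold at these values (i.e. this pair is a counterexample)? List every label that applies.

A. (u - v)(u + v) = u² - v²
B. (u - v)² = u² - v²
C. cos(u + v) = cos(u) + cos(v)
C

Evaluating each claim at the given values:
A. LHS = 0, RHS = 0 → holds here (LHS = RHS)
B. LHS = 0, RHS = 0 → holds here (LHS = RHS)
C. LHS = cos(2) ≈ -0.4161, RHS = 2·cos(1) ≈ 1.081 → fails here (LHS ≠ RHS)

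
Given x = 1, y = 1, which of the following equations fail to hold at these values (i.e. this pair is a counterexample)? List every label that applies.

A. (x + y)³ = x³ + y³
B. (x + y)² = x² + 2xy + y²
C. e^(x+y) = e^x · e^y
A

Evaluating each claim at the given values:
A. LHS = 8, RHS = 2 → fails here (LHS ≠ RHS)
B. LHS = 4, RHS = 4 → holds here (LHS = RHS)
C. LHS = e^2 ≈ 7.389, RHS = e^2 ≈ 7.389 → holds here (LHS = RHS)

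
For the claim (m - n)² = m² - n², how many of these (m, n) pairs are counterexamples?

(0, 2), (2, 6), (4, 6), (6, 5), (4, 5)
5

Testing each pair:
(0, 2): LHS = 4, RHS = -4 → counterexample
(2, 6): LHS = 16, RHS = -32 → counterexample
(4, 6): LHS = 4, RHS = -20 → counterexample
(6, 5): LHS = 1, RHS = 11 → counterexample
(4, 5): LHS = 1, RHS = -9 → counterexample

That makes 5 counterexamples.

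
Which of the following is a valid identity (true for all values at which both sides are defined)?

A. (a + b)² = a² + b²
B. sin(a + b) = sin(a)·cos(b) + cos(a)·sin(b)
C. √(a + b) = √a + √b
B

A: fails at (3, 3) — LHS = 36, RHS = 18.
B: holds — e.g. at (5, 5), both sides equal sin(10) ≈ -0.544.
C: fails at (2, 5) — LHS = √(7) ≈ 2.646, RHS = √(2) + √(5) ≈ 3.65.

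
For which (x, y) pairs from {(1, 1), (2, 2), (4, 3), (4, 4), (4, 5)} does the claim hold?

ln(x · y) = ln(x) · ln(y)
Testing each pair:
(1, 1): LHS = 0, RHS = 0 → holds
(2, 2): LHS = ln(4) ≈ 1.386, RHS = ln(2)² ≈ 0.4805 → fails
(4, 3): LHS = ln(12) ≈ 2.485, RHS = ln(3)·ln(4) ≈ 1.523 → fails
(4, 4): LHS = ln(16) ≈ 2.773, RHS = ln(4)² ≈ 1.922 → fails
(4, 5): LHS = ln(20) ≈ 2.996, RHS = ln(4)·ln(5) ≈ 2.231 → fails

1 of 5 pairs satisfies the claim.

Answer: (1, 1)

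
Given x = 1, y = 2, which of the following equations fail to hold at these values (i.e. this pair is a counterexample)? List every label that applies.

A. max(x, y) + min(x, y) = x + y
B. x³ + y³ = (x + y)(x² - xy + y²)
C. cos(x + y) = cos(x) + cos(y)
Evaluating each claim at the given values:
A. LHS = 3, RHS = 3 → holds here (LHS = RHS)
B. LHS = 9, RHS = 9 → holds here (LHS = RHS)
C. LHS = cos(3) ≈ -0.99, RHS = cos(2) + cos(1) ≈ 0.1242 → fails here (LHS ≠ RHS)

Answer: C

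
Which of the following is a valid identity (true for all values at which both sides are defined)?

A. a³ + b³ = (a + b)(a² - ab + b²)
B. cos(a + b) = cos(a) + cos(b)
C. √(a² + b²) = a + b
A: holds — e.g. at (1, 5), both sides equal 126.
B: fails at (3, 5) — LHS = cos(8) ≈ -0.1455, RHS = cos(3) + cos(5) ≈ -0.7063.
C: fails at (1, 3) — LHS = √(10) ≈ 3.162, RHS = 4.

Answer: A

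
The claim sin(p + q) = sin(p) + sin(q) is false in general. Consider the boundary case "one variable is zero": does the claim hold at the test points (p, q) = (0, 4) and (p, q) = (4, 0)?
At (0, 4): LHS = sin(4) ≈ -0.7568, RHS = sin(4) ≈ -0.7568 → equal
At (4, 0): LHS = sin(4) ≈ -0.7568, RHS = sin(4) ≈ -0.7568 → equal

So the claim does hold at both of these boundary points, even though it is not an identity.

Answer: Yes, holds at both test points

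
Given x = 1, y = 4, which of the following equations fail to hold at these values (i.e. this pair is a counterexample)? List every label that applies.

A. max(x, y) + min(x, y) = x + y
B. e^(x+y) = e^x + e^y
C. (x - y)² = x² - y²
B, C

Evaluating each claim at the given values:
A. LHS = 5, RHS = 5 → holds here (LHS = RHS)
B. LHS = e^5 ≈ 148.4, RHS = e + e^4 ≈ 57.32 → fails here (LHS ≠ RHS)
C. LHS = 9, RHS = -15 → fails here (LHS ≠ RHS)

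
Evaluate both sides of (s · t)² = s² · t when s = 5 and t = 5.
LHS = (5 · 5)² = 625
RHS = 5² · 5 = 125

LHS ≠ RHS, so the equation does not hold here.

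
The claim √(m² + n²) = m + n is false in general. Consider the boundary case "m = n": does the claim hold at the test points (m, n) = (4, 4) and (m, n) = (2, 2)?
At (4, 4): LHS = 4·√(2) ≈ 5.657 ≠ RHS = 8
At (2, 2): LHS = 2·√(2) ≈ 2.828 ≠ RHS = 4

Answer: No, fails at both test points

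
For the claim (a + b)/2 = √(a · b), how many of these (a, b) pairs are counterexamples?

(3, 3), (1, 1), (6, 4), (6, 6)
1

Testing each pair:
(3, 3): LHS = 3, RHS = 3 → satisfies claim
(1, 1): LHS = 1, RHS = 1 → satisfies claim
(6, 4): LHS = 5, RHS = 2·√(6) ≈ 4.899 → counterexample
(6, 6): LHS = 6, RHS = 6 → satisfies claim

That makes 1 counterexample.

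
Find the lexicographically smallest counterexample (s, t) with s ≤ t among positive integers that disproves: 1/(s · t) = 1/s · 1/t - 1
Substituting (1, 1) into the claim:
LHS = 1/(1 · 1) = 1
RHS = 1/1 · 1/1 - 1 = 0

Since LHS ≠ RHS, this pair disproves the claim, and no lexicographically smaller pair (s ≤ t, positive integers) does.

For instance (7, 7) is also a counterexample (LHS = 1/49, RHS = -48/49), but it's lexicographically larger.

Answer: (s, t) = (1, 1)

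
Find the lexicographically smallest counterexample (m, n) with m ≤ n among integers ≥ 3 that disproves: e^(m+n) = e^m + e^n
(m, n) = (3, 3)

Substituting (3, 3) into the claim:
LHS = e^(3+3) = e^6 ≈ 403.4
RHS = e^3 + e^3 = 2·e^3 ≈ 40.17

Since LHS ≠ RHS, this pair disproves the claim, and no lexicographically smaller pair (m ≤ n, integers ≥ 3) does.

For instance (3, 4) is also a counterexample (LHS = e^7 ≈ 1097, RHS = e^3 + e^4 ≈ 74.68), but it's lexicographically larger.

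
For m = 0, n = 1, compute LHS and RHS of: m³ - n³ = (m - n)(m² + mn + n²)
LHS = 0³ - 1³ = -1
RHS = (0 - 1)(0² + 0·1 + 1²) = -1

LHS = RHS: the two sides agree.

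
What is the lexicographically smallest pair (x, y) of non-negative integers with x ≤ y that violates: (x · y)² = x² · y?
(x, y) = (1, 2)

Substituting (1, 2) into the claim:
LHS = (1 · 2)² = 4
RHS = 1² · 2 = 2

Since LHS ≠ RHS, this pair disproves the claim, and no lexicographically smaller pair (x ≤ y, non-negative integers) does.

For instance (3, 7) is also a counterexample (LHS = 441, RHS = 63), but it's lexicographically larger.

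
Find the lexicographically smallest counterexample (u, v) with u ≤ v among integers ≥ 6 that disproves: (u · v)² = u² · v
Substituting (6, 6) into the claim:
LHS = (6 · 6)² = 1296
RHS = 6² · 6 = 216

Since LHS ≠ RHS, this pair disproves the claim, and no lexicographically smaller pair (u ≤ v, integers ≥ 6) does.

For instance (10, 10) is also a counterexample (LHS = 10000, RHS = 1000), but it's lexicographically larger.

Answer: (u, v) = (6, 6)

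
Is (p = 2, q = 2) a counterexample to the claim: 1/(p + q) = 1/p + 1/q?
Yes

Substituting p = 2, q = 2:
LHS = 1/(2 + 2) = 1/4
RHS = 1/2 + 1/2 = 1

Since LHS ≠ RHS, this pair disproves the claim.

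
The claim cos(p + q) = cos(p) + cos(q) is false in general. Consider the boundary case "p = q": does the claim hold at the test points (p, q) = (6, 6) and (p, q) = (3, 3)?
At (6, 6): LHS = cos(12) ≈ 0.8439 ≠ RHS = 2·cos(6) ≈ 1.92
At (3, 3): LHS = cos(6) ≈ 0.9602 ≠ RHS = 2·cos(3) ≈ -1.98

Answer: No, fails at both test points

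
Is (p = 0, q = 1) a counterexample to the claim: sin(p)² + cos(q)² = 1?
Yes

Substituting p = 0, q = 1:
LHS = sin(0)² + cos(1)² = cos(1)² ≈ 0.2919
RHS = 1

Since LHS ≠ RHS, this pair disproves the claim.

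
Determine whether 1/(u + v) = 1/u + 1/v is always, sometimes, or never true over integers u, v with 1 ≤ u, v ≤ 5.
The claim fails for every pair in the range. For instance at (u, v) = (4, 4): LHS = 1/8, RHS = 1/2.

Answer: Never true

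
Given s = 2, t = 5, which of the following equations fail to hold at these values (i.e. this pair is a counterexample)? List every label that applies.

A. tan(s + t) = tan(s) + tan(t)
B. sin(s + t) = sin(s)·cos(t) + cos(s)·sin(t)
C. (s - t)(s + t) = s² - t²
A

Evaluating each claim at the given values:
A. LHS = tan(7) ≈ 0.8714, RHS = tan(5) + tan(2) ≈ -5.566 → fails here (LHS ≠ RHS)
B. LHS = sin(7) ≈ 0.657, RHS = sin(2)·cos(5) + sin(5)·cos(2) ≈ 0.657 → holds here (LHS = RHS)
C. LHS = -21, RHS = -21 → holds here (LHS = RHS)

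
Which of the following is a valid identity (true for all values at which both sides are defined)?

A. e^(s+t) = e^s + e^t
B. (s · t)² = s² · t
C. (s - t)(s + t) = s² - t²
C

A: fails at (2, 3) — LHS = e^5 ≈ 148.4, RHS = e^2 + e^3 ≈ 27.47.
B: fails at (2, 3) — LHS = 36, RHS = 12.
C: holds — e.g. at (0, 1), both sides equal -1.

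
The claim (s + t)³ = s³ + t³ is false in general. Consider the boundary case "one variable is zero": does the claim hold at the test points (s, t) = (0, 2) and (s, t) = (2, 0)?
At (0, 2): LHS = 8, RHS = 8 → equal
At (2, 0): LHS = 8, RHS = 8 → equal

So the claim does hold at both of these boundary points, even though it is not an identity.

Answer: Yes, holds at both test points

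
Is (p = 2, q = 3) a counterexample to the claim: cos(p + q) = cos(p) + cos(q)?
Yes

Substituting p = 2, q = 3:
LHS = cos(2 + 3) = cos(5) ≈ 0.2837
RHS = cos(2) + cos(3) ≈ -1.406

Since LHS ≠ RHS, this pair disproves the claim.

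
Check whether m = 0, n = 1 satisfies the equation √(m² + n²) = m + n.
Holds

Substituting m = 0, n = 1:

LHS = √(0² + 1²) = 1
RHS = 0 + 1 = 1

LHS = RHS, so the equation holds at this point.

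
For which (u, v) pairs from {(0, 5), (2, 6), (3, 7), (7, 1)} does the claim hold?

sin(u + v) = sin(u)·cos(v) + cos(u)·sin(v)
All pairs

Testing each pair:
(0, 5): LHS = sin(5) ≈ -0.9589, RHS = sin(5) ≈ -0.9589 → holds
(2, 6): LHS = sin(8) ≈ 0.9894, RHS = sin(6)·cos(2) + sin(2)·cos(6) ≈ 0.9894 → holds
(3, 7): LHS = sin(10) ≈ -0.544, RHS = sin(7)·cos(3) + sin(3)·cos(7) ≈ -0.544 → holds
(7, 1): LHS = sin(8) ≈ 0.9894, RHS = sin(7)·cos(1) + sin(1)·cos(7) ≈ 0.9894 → holds

Every pair satisfies the claim.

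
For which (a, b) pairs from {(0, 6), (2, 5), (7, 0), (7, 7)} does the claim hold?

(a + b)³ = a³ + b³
(0, 6), (7, 0)

Testing each pair:
(0, 6): LHS = 216, RHS = 216 → holds
(2, 5): LHS = 343, RHS = 133 → fails
(7, 0): LHS = 343, RHS = 343 → holds
(7, 7): LHS = 2744, RHS = 686 → fails

2 of 4 pairs satisfy the claim.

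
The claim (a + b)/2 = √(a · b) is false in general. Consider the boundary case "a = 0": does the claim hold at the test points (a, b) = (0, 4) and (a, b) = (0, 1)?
At (0, 4): LHS = 2 ≠ RHS = 0
At (0, 1): LHS = 1/2 ≠ RHS = 0

Answer: No, fails at both test points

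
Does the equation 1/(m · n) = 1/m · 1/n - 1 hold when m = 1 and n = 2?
Fails

Substituting m = 1, n = 2:

LHS = 1/(1 · 2) = 1/2
RHS = 1/1 · 1/2 - 1 = -1/2

LHS ≠ RHS, so the equation does not hold at this point.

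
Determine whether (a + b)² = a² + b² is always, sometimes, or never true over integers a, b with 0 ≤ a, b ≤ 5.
Sometimes true

It holds at (a, b) = (3, 0) (both sides equal 9), but fails at (a, b) = (1, 5) (LHS = 36, RHS = 26).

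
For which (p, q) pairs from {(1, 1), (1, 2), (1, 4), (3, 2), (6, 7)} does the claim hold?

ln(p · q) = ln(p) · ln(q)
Testing each pair:
(1, 1): LHS = 0, RHS = 0 → holds
(1, 2): LHS = ln(2) ≈ 0.6931, RHS = 0 → fails
(1, 4): LHS = ln(4) ≈ 1.386, RHS = 0 → fails
(3, 2): LHS = ln(6) ≈ 1.792, RHS = ln(2)·ln(3) ≈ 0.7615 → fails
(6, 7): LHS = ln(42) ≈ 3.738, RHS = ln(6)·ln(7) ≈ 3.487 → fails

1 of 5 pairs satisfies the claim.

Answer: (1, 1)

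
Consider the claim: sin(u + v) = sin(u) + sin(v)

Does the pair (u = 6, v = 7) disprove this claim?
Yes

Substituting u = 6, v = 7:
LHS = sin(6 + 7) = sin(13) ≈ 0.4202
RHS = sin(6) + sin(7) ≈ 0.3776

Since LHS ≠ RHS, this pair disproves the claim.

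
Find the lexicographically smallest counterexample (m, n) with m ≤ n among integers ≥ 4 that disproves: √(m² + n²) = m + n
(m, n) = (4, 4)

Substituting (4, 4) into the claim:
LHS = √(4² + 4²) = 4·√(2) ≈ 5.657
RHS = 4 + 4 = 8

Since LHS ≠ RHS, this pair disproves the claim, and no lexicographically smaller pair (m ≤ n, integers ≥ 4) does.

For instance (10, 10) is also a counterexample (LHS = 10·√(2) ≈ 14.14, RHS = 20), but it's lexicographically larger.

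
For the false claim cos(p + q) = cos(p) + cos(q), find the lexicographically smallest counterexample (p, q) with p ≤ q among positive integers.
(p, q) = (1, 1)

Substituting (1, 1) into the claim:
LHS = cos(1 + 1) = cos(2) ≈ -0.4161
RHS = cos(1) + cos(1) = 2·cos(1) ≈ 1.081

Since LHS ≠ RHS, this pair disproves the claim, and no lexicographically smaller pair (p ≤ q, positive integers) does.

For instance (2, 5) is also a counterexample (LHS = cos(7) ≈ 0.7539, RHS = cos(2) + cos(5) ≈ -0.1325), but it's lexicographically larger.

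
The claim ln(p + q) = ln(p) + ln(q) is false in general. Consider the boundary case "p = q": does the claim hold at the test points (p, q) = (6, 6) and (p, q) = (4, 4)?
No, fails at both test points

At (6, 6): LHS = ln(12) ≈ 2.485 ≠ RHS = 2·ln(6) ≈ 3.584
At (4, 4): LHS = ln(8) ≈ 2.079 ≠ RHS = 2·ln(4) ≈ 2.773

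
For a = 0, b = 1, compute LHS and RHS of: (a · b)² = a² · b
LHS = (0 · 1)² = 0
RHS = 0² · 1 = 0

LHS = RHS: the two sides agree.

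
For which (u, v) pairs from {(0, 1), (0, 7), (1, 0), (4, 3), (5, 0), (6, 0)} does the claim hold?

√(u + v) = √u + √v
Testing each pair:
(0, 1): LHS = 1, RHS = 1 → holds
(0, 7): LHS = √(7) ≈ 2.646, RHS = √(7) ≈ 2.646 → holds
(1, 0): LHS = 1, RHS = 1 → holds
(4, 3): LHS = √(7) ≈ 2.646, RHS = √(3) + 2 ≈ 3.732 → fails
(5, 0): LHS = √(5) ≈ 2.236, RHS = √(5) ≈ 2.236 → holds
(6, 0): LHS = √(6) ≈ 2.449, RHS = √(6) ≈ 2.449 → holds

5 of 6 pairs satisfy the claim.

Answer: (0, 1), (0, 7), (1, 0), (5, 0), (6, 0)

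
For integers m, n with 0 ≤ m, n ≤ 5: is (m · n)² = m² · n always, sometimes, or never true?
Sometimes true

It holds at (m, n) = (5, 1) (both sides equal 25), but fails at (m, n) = (3, 4) (LHS = 144, RHS = 36).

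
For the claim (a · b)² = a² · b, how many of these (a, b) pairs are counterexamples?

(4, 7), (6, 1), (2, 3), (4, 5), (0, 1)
3

Testing each pair:
(4, 7): LHS = 784, RHS = 112 → counterexample
(6, 1): LHS = 36, RHS = 36 → satisfies claim
(2, 3): LHS = 36, RHS = 12 → counterexample
(4, 5): LHS = 400, RHS = 80 → counterexample
(0, 1): LHS = 0, RHS = 0 → satisfies claim

That makes 3 counterexamples.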